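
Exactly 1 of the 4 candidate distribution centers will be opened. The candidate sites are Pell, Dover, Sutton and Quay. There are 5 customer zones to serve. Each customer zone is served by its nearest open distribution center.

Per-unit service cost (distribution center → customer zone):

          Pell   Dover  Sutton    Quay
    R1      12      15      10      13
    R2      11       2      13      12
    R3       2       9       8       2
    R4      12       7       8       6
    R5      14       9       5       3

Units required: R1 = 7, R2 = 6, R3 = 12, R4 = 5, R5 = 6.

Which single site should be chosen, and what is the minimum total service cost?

With exactly 1 open, each customer zone uses its cheapest among the chosen.
{Quay}: R1→Quay 13·7=91, R2→Quay 12·6=72, R3→Quay 2·12=24, R4→Quay 6·5=30, R5→Quay 3·6=18. Service cost 235.
{Dover}: service cost 314
{Sutton}: service cost 314
Among all 4 size-1 choices, {Quay} is lowest.

Choose Quay only; total service cost 235.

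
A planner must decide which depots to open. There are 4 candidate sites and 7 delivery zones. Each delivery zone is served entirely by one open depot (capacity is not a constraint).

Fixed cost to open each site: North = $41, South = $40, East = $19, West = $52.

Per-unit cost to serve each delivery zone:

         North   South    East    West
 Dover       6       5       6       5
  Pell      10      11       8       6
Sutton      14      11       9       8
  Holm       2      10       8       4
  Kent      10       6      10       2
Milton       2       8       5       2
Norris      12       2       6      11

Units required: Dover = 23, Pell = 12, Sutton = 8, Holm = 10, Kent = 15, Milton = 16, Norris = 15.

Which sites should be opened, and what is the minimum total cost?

For any fixed open set, each delivery zone goes to its cheapest open site; total = fixed + service.
{South, West}: Dover→South 5·23=115, Pell→West 6·12=72, Sutton→West 8·8=64, Holm→West 4·10=40, Kent→West 2·15=30, Milton→West 2·16=32, Norris→South 2·15=30. Service 383; fixed 92; total 475.
{South, East, West}: service 383 + fixed 111 = 494
{North, South, West}: service 363 + fixed 133 = 496
{North, South, East, West}: service 363 + fixed 152 = 515
No other subset beats 475.

Open South and West; minimum total cost 475.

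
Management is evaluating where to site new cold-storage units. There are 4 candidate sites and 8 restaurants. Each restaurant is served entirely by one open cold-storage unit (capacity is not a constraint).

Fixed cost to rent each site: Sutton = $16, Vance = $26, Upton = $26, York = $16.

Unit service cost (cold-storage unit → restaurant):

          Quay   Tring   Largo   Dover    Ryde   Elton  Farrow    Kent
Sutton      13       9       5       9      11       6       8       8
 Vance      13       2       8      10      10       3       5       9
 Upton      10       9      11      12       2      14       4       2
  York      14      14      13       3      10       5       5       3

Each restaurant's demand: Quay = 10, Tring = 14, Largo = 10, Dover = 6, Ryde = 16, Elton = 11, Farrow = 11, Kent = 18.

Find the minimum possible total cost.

For any fixed open set, each restaurant goes to its cheapest open site; total = fixed + service.
{Sutton, Vance, Upton, York}: Quay→Upton 10·10=100, Tring→Vance 2·14=28, Largo→Sutton 5·10=50, Dover→York 3·6=18, Ryde→Upton 2·16=32, Elton→Vance 3·11=33, Farrow→Upton 4·11=44, Kent→Upton 2·18=36. Service 341; fixed 84; total 425.
{Vance, Upton, York}: Quay→Upton 10·10=100, Tring→Vance 2·14=28, Largo→Vance 8·10=80, Dover→York 3·6=18, Ryde→Upton 2·16=32, Elton→Vance 3·11=33, Farrow→Upton 4·11=44, Kent→Upton 2·18=36. Service 371; fixed 68; total 439.
{Sutton, Vance, Upton}: service 377 + fixed 68 = 445
{Sutton}: service 834 + fixed 16 = 850
No other subset beats 425.

Minimum total cost: 425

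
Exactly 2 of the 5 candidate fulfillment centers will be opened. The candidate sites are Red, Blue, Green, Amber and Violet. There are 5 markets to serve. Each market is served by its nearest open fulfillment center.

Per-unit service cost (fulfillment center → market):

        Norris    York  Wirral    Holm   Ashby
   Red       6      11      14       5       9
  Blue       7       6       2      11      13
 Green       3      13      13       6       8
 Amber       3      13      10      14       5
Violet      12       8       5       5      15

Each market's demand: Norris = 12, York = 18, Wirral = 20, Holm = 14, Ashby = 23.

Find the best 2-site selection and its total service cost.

With exactly 2 open, each market uses its cheapest among the chosen.
{Blue, Green}: Norris→Green 3·12=36, York→Blue 6·18=108, Wirral→Blue 2·20=40, Holm→Green 6·14=84, Ashby→Green 8·23=184. Service cost 452.
{Blue, Amber}: service cost 453
{Amber, Violet}: service cost 465
Among all 10 size-2 choices, {Blue, Green} is lowest.

Choose Blue and Green; total service cost 452.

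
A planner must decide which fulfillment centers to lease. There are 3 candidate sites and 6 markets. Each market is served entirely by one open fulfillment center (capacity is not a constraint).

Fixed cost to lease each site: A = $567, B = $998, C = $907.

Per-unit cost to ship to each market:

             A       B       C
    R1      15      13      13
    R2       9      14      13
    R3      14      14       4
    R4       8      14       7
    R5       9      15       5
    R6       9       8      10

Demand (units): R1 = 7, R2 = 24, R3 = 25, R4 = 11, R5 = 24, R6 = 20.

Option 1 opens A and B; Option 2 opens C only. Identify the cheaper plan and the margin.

Option 2 is cheaper by 879.

Option 1: {A, B}: R1→B 13·7=91, R2→A 9·24=216, R3→A 14·25=350, R4→A 8·11=88, R5→A 9·24=216, R6→B 8·20=160. Service 1121; fixed 1565; total 2686.
Option 2: {C}: R1→C 13·7=91, R2→C 13·24=312, R3→C 4·25=100, R4→C 7·11=77, R5→C 5·24=120, R6→C 10·20=200. Service 900; fixed 907; total 1807.
Difference: |2686 − 1807| = 879.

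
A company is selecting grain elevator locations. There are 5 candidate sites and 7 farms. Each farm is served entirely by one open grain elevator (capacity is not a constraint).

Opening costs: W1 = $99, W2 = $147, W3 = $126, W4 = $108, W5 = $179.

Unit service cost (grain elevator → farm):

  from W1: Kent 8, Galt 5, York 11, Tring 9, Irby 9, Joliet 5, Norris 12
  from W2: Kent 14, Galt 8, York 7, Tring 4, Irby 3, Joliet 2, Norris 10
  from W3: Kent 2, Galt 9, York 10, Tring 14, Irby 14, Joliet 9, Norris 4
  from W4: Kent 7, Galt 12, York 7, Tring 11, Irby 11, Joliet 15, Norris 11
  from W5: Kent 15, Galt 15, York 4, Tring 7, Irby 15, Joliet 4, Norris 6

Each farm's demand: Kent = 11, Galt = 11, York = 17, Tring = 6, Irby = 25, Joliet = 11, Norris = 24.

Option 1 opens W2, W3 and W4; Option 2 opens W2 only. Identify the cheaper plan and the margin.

Option 1: {W2, W3, W4}: Kent→W3 2·11=22, Galt→W2 8·11=88, York→W2 7·17=119, Tring→W2 4·6=24, Irby→W2 3·25=75, Joliet→W2 2·11=22, Norris→W3 4·24=96. Service 446; fixed 381; total 827.
Option 2: {W2}: Kent→W2 14·11=154, Galt→W2 8·11=88, York→W2 7·17=119, Tring→W2 4·6=24, Irby→W2 3·25=75, Joliet→W2 2·11=22, Norris→W2 10·24=240. Service 722; fixed 147; total 869.
Difference: |827 − 869| = 42.

Option 1 is cheaper by 42.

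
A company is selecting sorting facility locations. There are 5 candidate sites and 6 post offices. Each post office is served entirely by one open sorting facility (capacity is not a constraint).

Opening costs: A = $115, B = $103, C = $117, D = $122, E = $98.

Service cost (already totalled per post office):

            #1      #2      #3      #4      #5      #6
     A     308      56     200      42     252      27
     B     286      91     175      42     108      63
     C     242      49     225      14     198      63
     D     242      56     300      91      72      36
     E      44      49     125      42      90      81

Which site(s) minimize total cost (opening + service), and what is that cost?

Open E only; minimum total cost 529.

For any fixed open set, each post office goes to its cheapest open site; total = fixed + service.
{E}: #1→E 44, #2→E 49, #3→E 125, #4→E 42, #5→E 90, #6→E 81. Service 431; fixed 98; total 529.
{D, E}: service 368 + fixed 220 = 588
{A, E}: service 377 + fixed 213 = 590
{A, B, C, D, E}: service 331 + fixed 555 = 886
No other subset beats 529.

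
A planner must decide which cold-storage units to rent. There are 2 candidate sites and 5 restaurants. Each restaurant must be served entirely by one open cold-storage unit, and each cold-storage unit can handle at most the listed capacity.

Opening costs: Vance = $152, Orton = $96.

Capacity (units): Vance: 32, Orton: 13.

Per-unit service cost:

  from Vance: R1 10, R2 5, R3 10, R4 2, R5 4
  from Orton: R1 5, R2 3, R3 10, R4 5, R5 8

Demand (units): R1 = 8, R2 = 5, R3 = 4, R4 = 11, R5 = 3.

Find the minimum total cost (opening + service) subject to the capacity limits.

Minimum total cost: 331

Open {Vance}: R1→Vance 10·8=80, R2→Vance 5·5=25, R3→Vance 10·4=40, R4→Vance 2·11=22, R5→Vance 4·3=12.
Loads: Vance carries 31/32. Service 179; fixed 152; total 331.
Next best feasible plan costs 377.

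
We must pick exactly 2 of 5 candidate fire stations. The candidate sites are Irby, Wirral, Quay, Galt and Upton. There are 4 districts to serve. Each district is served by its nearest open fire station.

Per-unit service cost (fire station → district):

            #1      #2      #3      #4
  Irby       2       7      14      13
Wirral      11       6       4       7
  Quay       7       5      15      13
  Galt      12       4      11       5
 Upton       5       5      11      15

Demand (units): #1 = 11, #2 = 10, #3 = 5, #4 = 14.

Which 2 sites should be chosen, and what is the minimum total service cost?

With exactly 2 open, each district uses its cheapest among the chosen.
{Irby, Galt}: #1→Irby 2·11=22, #2→Galt 4·10=40, #3→Galt 11·5=55, #4→Galt 5·14=70. Service cost 187.
{Irby, Wirral}: service cost 200
{Galt, Upton}: service cost 220
Among all 10 size-2 choices, {Irby, Galt} is lowest.

Choose Irby and Galt; total service cost 187.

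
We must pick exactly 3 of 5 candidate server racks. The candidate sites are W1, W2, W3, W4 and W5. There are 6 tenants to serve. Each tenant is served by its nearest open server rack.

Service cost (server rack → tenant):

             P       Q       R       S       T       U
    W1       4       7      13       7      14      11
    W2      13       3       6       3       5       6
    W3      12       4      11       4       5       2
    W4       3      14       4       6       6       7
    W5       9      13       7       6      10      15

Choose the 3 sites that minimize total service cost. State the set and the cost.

With exactly 3 open, each tenant uses its cheapest among the chosen.
{W2, W3, W4}: P→W4 3, Q→W2 3, R→W4 4, S→W2 3, T→W2 5, U→W3 2. Service cost 20.
{W1, W3, W4}: service cost 22
{W3, W4, W5}: service cost 22
Among all 10 size-3 choices, {W2, W3, W4} is lowest.

Choose W2, W3 and W4; total service cost 20.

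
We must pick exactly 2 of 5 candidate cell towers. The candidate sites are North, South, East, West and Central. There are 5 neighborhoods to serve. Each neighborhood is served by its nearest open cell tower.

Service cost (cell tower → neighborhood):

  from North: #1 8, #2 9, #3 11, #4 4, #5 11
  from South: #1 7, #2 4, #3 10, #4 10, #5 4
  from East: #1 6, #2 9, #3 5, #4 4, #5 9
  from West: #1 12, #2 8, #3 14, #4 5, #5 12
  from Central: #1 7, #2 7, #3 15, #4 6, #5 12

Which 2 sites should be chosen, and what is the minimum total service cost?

With exactly 2 open, each neighborhood uses its cheapest among the chosen.
{South, East}: #1→East 6, #2→South 4, #3→East 5, #4→East 4, #5→South 4. Service cost 23.
{North, South}: service cost 29
{South, West}: service cost 30
Among all 10 size-2 choices, {South, East} is lowest.

Choose South and East; total service cost 23.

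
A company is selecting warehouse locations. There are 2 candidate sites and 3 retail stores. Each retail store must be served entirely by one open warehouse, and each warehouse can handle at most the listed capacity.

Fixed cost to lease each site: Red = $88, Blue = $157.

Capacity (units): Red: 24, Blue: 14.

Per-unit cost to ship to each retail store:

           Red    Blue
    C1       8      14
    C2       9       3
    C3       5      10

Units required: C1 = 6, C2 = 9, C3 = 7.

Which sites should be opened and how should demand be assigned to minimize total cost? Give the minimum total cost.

Open {Red}: C1→Red 8·6=48, C2→Red 9·9=81, C3→Red 5·7=35.
Loads: Red carries 22/24. Service 164; fixed 88; total 252.
Next best feasible plan costs 355.

Minimum total cost: 252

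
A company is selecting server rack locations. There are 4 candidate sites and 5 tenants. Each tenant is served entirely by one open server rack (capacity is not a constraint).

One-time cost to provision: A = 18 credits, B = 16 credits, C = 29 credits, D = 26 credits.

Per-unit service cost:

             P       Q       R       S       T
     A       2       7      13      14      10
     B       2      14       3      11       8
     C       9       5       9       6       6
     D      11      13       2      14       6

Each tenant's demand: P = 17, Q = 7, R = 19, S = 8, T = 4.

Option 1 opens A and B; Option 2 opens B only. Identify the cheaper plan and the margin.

Option 1: {A, B}: P→A 2·17=34, Q→A 7·7=49, R→B 3·19=57, S→B 11·8=88, T→B 8·4=32. Service 260; fixed 34; total 294.
Option 2: {B}: P→B 2·17=34, Q→B 14·7=98, R→B 3·19=57, S→B 11·8=88, T→B 8·4=32. Service 309; fixed 16; total 325.
Difference: |294 − 325| = 31.

Option 1 is cheaper by 31.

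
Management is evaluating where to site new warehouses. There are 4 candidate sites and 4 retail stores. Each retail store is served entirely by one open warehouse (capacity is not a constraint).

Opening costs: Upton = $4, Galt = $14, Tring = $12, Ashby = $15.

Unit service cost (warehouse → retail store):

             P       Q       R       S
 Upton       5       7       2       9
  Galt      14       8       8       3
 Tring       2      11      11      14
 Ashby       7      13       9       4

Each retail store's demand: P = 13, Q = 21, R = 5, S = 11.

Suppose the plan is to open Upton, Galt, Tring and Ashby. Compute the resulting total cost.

Each retail store is assigned to its cheapest site among the open ones.
{Upton, Galt, Tring, Ashby}: P→Tring 2·13=26, Q→Upton 7·21=147, R→Upton 2·5=10, S→Galt 3·11=33. Service 216; fixed 45; total 261.

Total cost: 261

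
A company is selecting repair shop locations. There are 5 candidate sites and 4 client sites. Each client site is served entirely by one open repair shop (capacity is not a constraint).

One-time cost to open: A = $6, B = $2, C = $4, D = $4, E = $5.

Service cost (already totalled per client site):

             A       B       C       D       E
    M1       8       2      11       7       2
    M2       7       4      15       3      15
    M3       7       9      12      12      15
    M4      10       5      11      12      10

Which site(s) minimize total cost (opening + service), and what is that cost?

For any fixed open set, each client site goes to its cheapest open site; total = fixed + service.
{B}: M1→B 2, M2→B 4, M3→B 9, M4→B 5. Service 20; fixed 2; total 22.
{B, D}: service 19 + fixed 6 = 25
{A, B}: service 18 + fixed 8 = 26
{A, B, C, D, E}: M1→B 2, M2→D 3, M3→A 7, M4→B 5. Service 17; fixed 21; total 38.
No other subset beats 22.

Open B only; minimum total cost 22.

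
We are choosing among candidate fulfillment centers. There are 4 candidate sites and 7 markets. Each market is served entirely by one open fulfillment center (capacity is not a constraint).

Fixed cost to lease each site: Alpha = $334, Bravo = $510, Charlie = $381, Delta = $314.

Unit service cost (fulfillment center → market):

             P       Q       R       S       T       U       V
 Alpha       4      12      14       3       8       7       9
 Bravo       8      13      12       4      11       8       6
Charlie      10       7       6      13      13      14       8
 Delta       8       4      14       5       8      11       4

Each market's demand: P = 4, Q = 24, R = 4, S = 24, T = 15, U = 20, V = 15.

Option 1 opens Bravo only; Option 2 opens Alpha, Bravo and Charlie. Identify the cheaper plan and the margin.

Option 1: {Bravo}: P→Bravo 8·4=32, Q→Bravo 13·24=312, R→Bravo 12·4=48, S→Bravo 4·24=96, T→Bravo 11·15=165, U→Bravo 8·20=160, V→Bravo 6·15=90. Service 903; fixed 510; total 1413.
Option 2: {Alpha, Bravo, Charlie}: P→Alpha 4·4=16, Q→Charlie 7·24=168, R→Charlie 6·4=24, S→Alpha 3·24=72, T→Alpha 8·15=120, U→Alpha 7·20=140, V→Bravo 6·15=90. Service 630; fixed 1225; total 1855.
Difference: |1413 − 1855| = 442.

Option 1 is cheaper by 442.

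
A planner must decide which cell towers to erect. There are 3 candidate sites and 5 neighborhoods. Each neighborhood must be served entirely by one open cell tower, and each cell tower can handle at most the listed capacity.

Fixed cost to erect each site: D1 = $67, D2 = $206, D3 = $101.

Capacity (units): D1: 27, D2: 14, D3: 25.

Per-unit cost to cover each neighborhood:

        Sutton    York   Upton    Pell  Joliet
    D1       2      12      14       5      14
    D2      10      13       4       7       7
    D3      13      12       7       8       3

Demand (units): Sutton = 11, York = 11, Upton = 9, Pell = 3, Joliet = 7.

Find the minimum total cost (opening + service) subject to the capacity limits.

Open {D1, D3}: Sutton→D1 2·11=22, York→D1 12·11=132, Upton→D3 7·9=63, Pell→D1 5·3=15, Joliet→D3 3·7=21.
Loads: D1 carries 25/27, D3 carries 16/25. Service 253; fixed 168; total 421.
Next best feasible plan costs 430.

Minimum total cost: 421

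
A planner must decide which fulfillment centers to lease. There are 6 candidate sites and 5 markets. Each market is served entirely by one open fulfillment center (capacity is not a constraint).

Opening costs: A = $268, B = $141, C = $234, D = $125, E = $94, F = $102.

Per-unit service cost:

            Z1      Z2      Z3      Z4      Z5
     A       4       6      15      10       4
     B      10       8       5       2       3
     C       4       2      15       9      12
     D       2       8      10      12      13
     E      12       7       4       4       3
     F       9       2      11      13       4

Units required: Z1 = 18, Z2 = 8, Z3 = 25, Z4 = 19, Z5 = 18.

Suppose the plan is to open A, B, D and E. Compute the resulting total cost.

Each market is assigned to its cheapest site among the open ones.
{A, B, D, E}: Z1→D 2·18=36, Z2→A 6·8=48, Z3→E 4·25=100, Z4→B 2·19=38, Z5→B 3·18=54. Service 276; fixed 628; total 904.

Total cost: 904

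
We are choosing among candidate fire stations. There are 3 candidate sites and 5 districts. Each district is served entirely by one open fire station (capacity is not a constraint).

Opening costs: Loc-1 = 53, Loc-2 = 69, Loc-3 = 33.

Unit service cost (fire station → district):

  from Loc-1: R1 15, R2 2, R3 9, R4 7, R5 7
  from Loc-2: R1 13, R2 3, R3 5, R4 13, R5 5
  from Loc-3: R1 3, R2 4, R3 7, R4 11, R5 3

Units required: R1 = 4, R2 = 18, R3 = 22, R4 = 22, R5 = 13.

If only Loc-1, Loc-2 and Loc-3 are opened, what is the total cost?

Each district is assigned to its cheapest site among the open ones.
{Loc-1, Loc-2, Loc-3}: R1→Loc-3 3·4=12, R2→Loc-1 2·18=36, R3→Loc-2 5·22=110, R4→Loc-1 7·22=154, R5→Loc-3 3·13=39. Service 351; fixed 155; total 506.

Total cost: 506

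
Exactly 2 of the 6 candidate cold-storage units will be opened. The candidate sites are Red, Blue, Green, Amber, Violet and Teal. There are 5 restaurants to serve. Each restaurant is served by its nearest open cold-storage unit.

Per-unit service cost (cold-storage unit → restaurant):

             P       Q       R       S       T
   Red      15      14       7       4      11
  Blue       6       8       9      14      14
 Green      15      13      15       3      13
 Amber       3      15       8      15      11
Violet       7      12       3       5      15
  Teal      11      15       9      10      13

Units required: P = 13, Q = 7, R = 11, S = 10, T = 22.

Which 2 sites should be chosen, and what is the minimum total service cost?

With exactly 2 open, each restaurant uses its cheapest among the chosen.
{Amber, Violet}: P→Amber 3·13=39, Q→Violet 12·7=84, R→Violet 3·11=33, S→Violet 5·10=50, T→Amber 11·22=242. Service cost 448.
{Red, Violet}: service cost 490
{Green, Amber}: service cost 490
Among all 15 size-2 choices, {Amber, Violet} is lowest.

Choose Amber and Violet; total service cost 448.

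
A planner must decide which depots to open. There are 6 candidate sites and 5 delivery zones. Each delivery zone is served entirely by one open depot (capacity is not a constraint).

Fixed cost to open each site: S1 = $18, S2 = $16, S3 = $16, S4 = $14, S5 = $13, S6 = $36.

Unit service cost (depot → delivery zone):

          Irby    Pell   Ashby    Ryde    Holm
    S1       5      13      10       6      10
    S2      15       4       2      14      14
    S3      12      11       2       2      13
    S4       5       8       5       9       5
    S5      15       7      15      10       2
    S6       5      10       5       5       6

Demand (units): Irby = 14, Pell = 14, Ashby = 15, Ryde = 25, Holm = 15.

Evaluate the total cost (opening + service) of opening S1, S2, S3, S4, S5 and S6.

Each delivery zone is assigned to its cheapest site among the open ones.
{S1, S2, S3, S4, S5, S6}: Irby→S1 5·14=70, Pell→S2 4·14=56, Ashby→S2 2·15=30, Ryde→S3 2·25=50, Holm→S5 2·15=30. Service 236; fixed 113; total 349.

Total cost: 349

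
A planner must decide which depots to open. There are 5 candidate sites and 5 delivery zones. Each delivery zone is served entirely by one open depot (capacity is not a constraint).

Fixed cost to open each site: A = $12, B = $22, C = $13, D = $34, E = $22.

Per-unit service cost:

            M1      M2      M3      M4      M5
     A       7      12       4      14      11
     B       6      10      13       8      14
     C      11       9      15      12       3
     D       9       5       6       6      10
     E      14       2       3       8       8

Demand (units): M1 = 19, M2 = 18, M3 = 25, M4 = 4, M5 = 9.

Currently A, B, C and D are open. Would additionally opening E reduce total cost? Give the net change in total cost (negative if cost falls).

Yes — net change −57 (cost falls by 57).

Current service cost with {A, B, C, D}: 355.
Adding E: each delivery zone re-picks its cheapest; new service cost 276, saving 79.
Extra fixed cost: 22. Net change = 22 − 79 = -57.
(Totals: 436 → 379.)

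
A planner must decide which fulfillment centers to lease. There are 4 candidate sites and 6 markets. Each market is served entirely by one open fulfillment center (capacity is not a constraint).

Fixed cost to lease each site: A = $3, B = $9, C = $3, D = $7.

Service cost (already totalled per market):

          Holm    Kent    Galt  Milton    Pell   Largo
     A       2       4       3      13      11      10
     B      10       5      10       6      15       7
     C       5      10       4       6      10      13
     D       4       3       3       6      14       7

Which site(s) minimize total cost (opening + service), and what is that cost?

For any fixed open set, each market goes to its cheapest open site; total = fixed + service.
{A, C}: Holm→A 2, Kent→A 4, Galt→A 3, Milton→C 6, Pell→C 10, Largo→A 10. Service 35; fixed 6; total 41.
{A, D}: Holm→A 2, Kent→D 3, Galt→A 3, Milton→D 6, Pell→A 11, Largo→D 7. Service 32; fixed 10; total 42.
{C, D}: service 33 + fixed 10 = 43
{A, B, C, D}: service 31 + fixed 22 = 53
No other subset beats 41.

Open A and C; minimum total cost 41.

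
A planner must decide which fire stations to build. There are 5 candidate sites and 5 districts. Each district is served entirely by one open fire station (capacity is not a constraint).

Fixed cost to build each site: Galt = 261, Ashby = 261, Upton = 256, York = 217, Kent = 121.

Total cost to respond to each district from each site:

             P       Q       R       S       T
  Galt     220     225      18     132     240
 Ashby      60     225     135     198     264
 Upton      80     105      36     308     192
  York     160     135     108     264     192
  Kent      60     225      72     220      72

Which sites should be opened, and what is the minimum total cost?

Open Kent only; minimum total cost 770.

For any fixed open set, each district goes to its cheapest open site; total = fixed + service.
{Kent}: P→Kent 60, Q→Kent 225, R→Kent 72, S→Kent 220, T→Kent 72. Service 649; fixed 121; total 770.
{Upton, Kent}: P→Kent 60, Q→Upton 105, R→Upton 36, S→Kent 220, T→Kent 72. Service 493; fixed 377; total 870.
{Galt, Kent}: service 507 + fixed 382 = 889
{Galt, Ashby, Upton, York, Kent}: service 387 + fixed 1116 = 1503
No other subset beats 770.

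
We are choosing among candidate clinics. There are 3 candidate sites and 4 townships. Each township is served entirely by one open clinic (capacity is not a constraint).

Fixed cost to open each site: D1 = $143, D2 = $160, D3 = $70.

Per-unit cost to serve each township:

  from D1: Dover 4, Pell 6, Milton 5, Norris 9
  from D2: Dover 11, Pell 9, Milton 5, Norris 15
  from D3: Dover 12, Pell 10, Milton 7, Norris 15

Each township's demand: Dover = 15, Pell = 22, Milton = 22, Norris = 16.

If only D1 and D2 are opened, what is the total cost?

Each township is assigned to its cheapest site among the open ones.
{D1, D2}: Dover→D1 4·15=60, Pell→D1 6·22=132, Milton→D1 5·22=110, Norris→D1 9·16=144. Service 446; fixed 303; total 749.

Total cost: 749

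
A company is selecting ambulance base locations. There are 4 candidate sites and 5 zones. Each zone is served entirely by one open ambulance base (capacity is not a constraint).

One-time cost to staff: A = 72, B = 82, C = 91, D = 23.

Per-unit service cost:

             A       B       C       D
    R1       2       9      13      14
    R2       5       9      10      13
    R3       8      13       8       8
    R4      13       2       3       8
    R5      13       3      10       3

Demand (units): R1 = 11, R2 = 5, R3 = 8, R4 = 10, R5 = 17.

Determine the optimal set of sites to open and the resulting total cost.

Open A and B; minimum total cost 336.

For any fixed open set, each zone goes to its cheapest open site; total = fixed + service.
{A, B}: R1→A 2·11=22, R2→A 5·5=25, R3→A 8·8=64, R4→B 2·10=20, R5→B 3·17=51. Service 182; fixed 154; total 336.
{A, D}: service 242 + fixed 95 = 337
{A, B, D}: service 182 + fixed 177 = 359
{A, B, C, D}: R1→A 2·11=22, R2→A 5·5=25, R3→A 8·8=64, R4→B 2·10=20, R5→B 3·17=51. Service 182; fixed 268; total 450.
(All 15 nonempty subsets were checked; A and B is lowest.)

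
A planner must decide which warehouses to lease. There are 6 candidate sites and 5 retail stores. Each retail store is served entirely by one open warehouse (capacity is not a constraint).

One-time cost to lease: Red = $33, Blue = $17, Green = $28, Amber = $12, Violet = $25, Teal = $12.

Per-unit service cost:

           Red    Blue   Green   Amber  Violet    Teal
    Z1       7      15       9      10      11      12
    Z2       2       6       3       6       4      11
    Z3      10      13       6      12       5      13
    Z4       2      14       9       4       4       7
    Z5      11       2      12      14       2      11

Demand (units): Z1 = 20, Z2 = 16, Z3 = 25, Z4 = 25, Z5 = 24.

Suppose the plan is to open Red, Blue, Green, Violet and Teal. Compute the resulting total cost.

Total cost: 510

Each retail store is assigned to its cheapest site among the open ones.
{Red, Blue, Green, Violet, Teal}: Z1→Red 7·20=140, Z2→Red 2·16=32, Z3→Violet 5·25=125, Z4→Red 2·25=50, Z5→Blue 2·24=48. Service 395; fixed 115; total 510.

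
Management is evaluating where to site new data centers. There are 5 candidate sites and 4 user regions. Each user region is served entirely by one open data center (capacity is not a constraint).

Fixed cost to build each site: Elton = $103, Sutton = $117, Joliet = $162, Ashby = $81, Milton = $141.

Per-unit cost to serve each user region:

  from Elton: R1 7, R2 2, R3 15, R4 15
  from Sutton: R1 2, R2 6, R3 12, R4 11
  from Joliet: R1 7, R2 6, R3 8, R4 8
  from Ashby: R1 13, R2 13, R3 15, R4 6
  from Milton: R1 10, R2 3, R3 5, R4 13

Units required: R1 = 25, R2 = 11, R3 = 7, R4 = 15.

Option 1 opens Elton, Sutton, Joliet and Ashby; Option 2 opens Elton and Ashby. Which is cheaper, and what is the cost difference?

Option 2 is cheaper by 105.

Option 1: {Elton, Sutton, Joliet, Ashby}: R1→Sutton 2·25=50, R2→Elton 2·11=22, R3→Joliet 8·7=56, R4→Ashby 6·15=90. Service 218; fixed 463; total 681.
Option 2: {Elton, Ashby}: R1→Elton 7·25=175, R2→Elton 2·11=22, R3→Elton 15·7=105, R4→Ashby 6·15=90. Service 392; fixed 184; total 576.
Difference: |681 − 576| = 105.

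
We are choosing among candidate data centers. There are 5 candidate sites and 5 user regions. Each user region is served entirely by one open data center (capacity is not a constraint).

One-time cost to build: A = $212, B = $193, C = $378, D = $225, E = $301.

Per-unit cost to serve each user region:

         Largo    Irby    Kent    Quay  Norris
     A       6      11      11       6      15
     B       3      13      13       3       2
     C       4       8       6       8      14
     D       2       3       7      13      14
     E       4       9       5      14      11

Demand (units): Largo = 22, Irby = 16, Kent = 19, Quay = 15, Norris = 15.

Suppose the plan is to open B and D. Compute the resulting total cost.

Total cost: 718

Each user region is assigned to its cheapest site among the open ones.
{B, D}: Largo→D 2·22=44, Irby→D 3·16=48, Kent→D 7·19=133, Quay→B 3·15=45, Norris→B 2·15=30. Service 300; fixed 418; total 718.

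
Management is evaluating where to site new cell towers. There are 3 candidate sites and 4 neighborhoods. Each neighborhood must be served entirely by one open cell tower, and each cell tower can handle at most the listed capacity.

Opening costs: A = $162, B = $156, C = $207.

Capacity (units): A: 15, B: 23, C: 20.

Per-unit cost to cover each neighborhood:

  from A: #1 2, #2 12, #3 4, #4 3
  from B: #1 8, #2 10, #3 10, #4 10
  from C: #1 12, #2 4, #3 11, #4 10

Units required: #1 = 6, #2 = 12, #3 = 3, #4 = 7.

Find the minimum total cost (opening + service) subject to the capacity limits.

Open {A, C}: #1→A 2·6=12, #2→C 4·12=48, #3→C 11·3=33, #4→A 3·7=21.
Loads: A carries 13/15, C carries 15/20. Service 114; fixed 369; total 483.
Next best feasible plan costs 501.

Minimum total cost: 483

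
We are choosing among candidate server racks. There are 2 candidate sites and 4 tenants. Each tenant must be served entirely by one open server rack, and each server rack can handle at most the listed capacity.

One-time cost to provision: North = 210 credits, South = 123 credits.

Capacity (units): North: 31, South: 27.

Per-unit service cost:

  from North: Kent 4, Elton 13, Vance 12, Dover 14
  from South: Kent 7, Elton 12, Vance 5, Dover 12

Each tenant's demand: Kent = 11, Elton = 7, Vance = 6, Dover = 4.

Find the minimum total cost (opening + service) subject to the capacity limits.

Open {North}: Kent→North 4·11=44, Elton→North 13·7=91, Vance→North 12·6=72, Dover→North 14·4=56.
Loads: North carries 28/31. Service 263; fixed 210; total 473.
Next best feasible plan costs 539.

Minimum total cost: 473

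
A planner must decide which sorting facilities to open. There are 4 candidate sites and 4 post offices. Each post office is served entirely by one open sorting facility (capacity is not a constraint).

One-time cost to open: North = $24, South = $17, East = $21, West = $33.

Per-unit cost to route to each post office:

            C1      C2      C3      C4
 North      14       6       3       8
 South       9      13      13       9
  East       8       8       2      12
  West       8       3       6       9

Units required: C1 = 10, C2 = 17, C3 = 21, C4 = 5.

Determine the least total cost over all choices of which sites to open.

For any fixed open set, each post office goes to its cheapest open site; total = fixed + service.
{East, West}: C1→East 8·10=80, C2→West 3·17=51, C3→East 2·21=42, C4→West 9·5=45. Service 218; fixed 54; total 272.
{South, East, West}: service 218 + fixed 71 = 289
{North, East, West}: service 213 + fixed 78 = 291
{North, South, East, West}: service 213 + fixed 95 = 308
No other subset beats 272.

Minimum total cost: 272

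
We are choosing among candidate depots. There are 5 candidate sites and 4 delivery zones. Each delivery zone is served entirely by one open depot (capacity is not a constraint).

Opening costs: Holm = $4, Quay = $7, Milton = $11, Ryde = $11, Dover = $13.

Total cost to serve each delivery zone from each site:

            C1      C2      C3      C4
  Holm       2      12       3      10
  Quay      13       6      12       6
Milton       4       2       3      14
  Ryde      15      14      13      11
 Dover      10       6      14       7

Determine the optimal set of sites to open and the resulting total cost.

Open Holm and Quay; minimum total cost 28.

For any fixed open set, each delivery zone goes to its cheapest open site; total = fixed + service.
{Holm, Quay}: C1→Holm 2, C2→Quay 6, C3→Holm 3, C4→Quay 6. Service 17; fixed 11; total 28.
{Holm}: service 27 + fixed 4 = 31
{Holm, Milton}: service 17 + fixed 15 = 32
{Holm, Quay, Milton, Ryde, Dover}: service 13 + fixed 46 = 59
No other subset beats 28.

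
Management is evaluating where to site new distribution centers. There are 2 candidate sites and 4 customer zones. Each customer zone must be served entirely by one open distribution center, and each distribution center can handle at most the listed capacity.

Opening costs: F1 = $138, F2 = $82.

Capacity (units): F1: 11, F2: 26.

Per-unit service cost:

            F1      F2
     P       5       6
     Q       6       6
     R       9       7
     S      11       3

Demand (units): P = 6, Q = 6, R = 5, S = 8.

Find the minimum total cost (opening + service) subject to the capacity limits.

Open {F2}: P→F2 6·6=36, Q→F2 6·6=36, R→F2 7·5=35, S→F2 3·8=24.
Loads: F2 carries 25/26. Service 131; fixed 82; total 213.
Next best feasible plan costs 345.

Minimum total cost: 213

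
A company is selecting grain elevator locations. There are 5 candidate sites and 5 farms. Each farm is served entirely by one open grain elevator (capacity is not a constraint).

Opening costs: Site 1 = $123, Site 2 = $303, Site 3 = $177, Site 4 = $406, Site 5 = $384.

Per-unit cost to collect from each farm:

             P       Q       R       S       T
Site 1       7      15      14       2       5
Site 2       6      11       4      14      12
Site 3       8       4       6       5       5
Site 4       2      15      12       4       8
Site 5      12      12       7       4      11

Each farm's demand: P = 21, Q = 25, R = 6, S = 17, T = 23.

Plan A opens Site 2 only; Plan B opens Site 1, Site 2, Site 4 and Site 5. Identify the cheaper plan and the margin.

Plan A is cheaper by 464.

Plan A: {Site 2}: P→Site 2 6·21=126, Q→Site 2 11·25=275, R→Site 2 4·6=24, S→Site 2 14·17=238, T→Site 2 12·23=276. Service 939; fixed 303; total 1242.
Plan B: {Site 1, Site 2, Site 4, Site 5}: P→Site 4 2·21=42, Q→Site 2 11·25=275, R→Site 2 4·6=24, S→Site 1 2·17=34, T→Site 1 5·23=115. Service 490; fixed 1216; total 1706.
Difference: |1242 − 1706| = 464.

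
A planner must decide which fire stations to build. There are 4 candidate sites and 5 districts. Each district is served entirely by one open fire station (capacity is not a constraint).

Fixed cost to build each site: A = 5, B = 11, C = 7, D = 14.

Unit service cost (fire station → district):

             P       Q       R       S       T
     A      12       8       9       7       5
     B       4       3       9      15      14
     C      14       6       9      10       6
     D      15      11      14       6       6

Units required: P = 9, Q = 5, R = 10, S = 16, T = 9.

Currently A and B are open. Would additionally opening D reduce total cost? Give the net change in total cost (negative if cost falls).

Current service cost with {A, B}: 298.
Adding D: each district re-picks its cheapest; new service cost 282, saving 16.
Extra fixed cost: 14. Net change = 14 − 16 = -2.
(Totals: 314 → 312.)

Yes — net change −2 (cost falls by 2).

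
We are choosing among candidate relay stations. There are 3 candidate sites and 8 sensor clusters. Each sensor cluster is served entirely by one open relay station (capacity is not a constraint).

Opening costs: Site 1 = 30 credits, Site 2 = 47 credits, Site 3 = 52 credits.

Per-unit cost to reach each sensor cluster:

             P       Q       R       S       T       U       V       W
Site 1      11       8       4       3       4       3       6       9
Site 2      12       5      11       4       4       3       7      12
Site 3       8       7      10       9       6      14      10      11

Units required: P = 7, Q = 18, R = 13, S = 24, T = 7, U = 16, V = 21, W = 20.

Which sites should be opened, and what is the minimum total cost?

For any fixed open set, each sensor cluster goes to its cheapest open site; total = fixed + service.
{Site 1, Site 2}: P→Site 1 11·7=77, Q→Site 2 5·18=90, R→Site 1 4·13=52, S→Site 1 3·24=72, T→Site 1 4·7=28, U→Site 1 3·16=48, V→Site 1 6·21=126, W→Site 1 9·20=180. Service 673; fixed 77; total 750.
{Site 1}: service 727 + fixed 30 = 757
{Site 1, Site 3}: service 688 + fixed 82 = 770
{Site 1, Site 2, Site 3}: service 652 + fixed 129 = 781
No other subset beats 750.

Open Site 1 and Site 2; minimum total cost 750.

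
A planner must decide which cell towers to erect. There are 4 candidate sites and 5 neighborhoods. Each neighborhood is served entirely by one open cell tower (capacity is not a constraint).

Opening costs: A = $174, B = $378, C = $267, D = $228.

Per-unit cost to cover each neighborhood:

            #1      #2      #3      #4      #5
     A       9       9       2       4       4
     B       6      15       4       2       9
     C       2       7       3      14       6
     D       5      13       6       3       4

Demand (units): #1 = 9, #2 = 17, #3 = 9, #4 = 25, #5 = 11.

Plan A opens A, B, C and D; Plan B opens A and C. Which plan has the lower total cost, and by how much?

Plan A: {A, B, C, D}: #1→C 2·9=18, #2→C 7·17=119, #3→A 2·9=18, #4→B 2·25=50, #5→A 4·11=44. Service 249; fixed 1047; total 1296.
Plan B: {A, C}: #1→C 2·9=18, #2→C 7·17=119, #3→A 2·9=18, #4→A 4·25=100, #5→A 4·11=44. Service 299; fixed 441; total 740.
Difference: |1296 − 740| = 556.

Plan B is cheaper by 556.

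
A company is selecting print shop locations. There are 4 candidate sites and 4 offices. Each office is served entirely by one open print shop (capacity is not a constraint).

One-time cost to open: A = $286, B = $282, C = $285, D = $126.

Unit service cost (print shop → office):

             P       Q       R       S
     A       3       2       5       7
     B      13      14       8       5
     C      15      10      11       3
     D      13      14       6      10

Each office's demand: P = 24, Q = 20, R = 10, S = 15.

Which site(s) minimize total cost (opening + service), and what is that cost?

Open A only; minimum total cost 553.

For any fixed open set, each office goes to its cheapest open site; total = fixed + service.
{A}: P→A 3·24=72, Q→A 2·20=40, R→A 5·10=50, S→A 7·15=105. Service 267; fixed 286; total 553.
{A, D}: service 267 + fixed 412 = 679
{A, C}: service 207 + fixed 571 = 778
{A, B, C, D}: P→A 3·24=72, Q→A 2·20=40, R→A 5·10=50, S→C 3·15=45. Service 207; fixed 979; total 1186.
No other subset beats 553.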